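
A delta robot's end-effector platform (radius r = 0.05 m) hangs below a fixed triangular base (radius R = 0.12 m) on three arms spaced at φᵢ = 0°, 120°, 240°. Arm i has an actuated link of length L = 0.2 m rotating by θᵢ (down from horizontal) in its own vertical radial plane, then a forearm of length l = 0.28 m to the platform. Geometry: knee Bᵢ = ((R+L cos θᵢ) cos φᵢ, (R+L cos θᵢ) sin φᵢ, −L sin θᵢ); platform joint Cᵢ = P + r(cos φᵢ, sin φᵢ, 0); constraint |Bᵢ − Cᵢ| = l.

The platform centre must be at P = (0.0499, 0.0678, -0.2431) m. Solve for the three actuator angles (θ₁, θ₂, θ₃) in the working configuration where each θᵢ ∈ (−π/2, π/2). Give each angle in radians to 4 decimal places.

φ1=0.0° → target in arm frame (0.0499, 0.0678)
  A cos θ + B sin θ = C:  0.0201·cos θ + -0.2431·sin θ = -0.0642
  θ1 = atan2(B,A) + arccos(C/0.2439) = 0.3490
φ2=120.0° → target in arm frame (0.0338, -0.0771)
  e−x'=0.0362;  (l²−L²−(e−x')²−y'²−z²)/2L = -0.0699
  √(A²+B²)=0.2458;  θ2 = -1.4228+1.8591 ≈ 0.4363
φ3=240.0° → target in arm frame (-0.0837, 0.0093)
  A cos θ + B sin θ = C:  0.1537·cos θ + -0.2431·sin θ = -0.1110
  θ3 = atan2(B,A) + arccos(C/0.2876) = 0.9599

θ₁ = 0.3490, θ₂ = 0.4363, θ₃ = 0.9599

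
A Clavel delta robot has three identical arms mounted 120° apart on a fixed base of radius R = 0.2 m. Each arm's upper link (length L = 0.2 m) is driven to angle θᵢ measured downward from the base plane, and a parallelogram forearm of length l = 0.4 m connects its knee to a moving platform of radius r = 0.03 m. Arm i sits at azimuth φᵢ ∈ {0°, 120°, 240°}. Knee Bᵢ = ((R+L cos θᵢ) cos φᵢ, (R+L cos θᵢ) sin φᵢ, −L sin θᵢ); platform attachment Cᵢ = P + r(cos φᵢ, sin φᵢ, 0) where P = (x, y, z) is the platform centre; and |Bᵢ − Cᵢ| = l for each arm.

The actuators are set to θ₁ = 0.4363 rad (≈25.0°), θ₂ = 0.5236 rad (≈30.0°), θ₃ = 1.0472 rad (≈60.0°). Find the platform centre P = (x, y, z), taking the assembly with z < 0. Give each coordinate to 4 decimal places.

O1 = (0.3513·cos0.0°, 0.3513·sin0.0°, -0.0845) = (0.3513, 0.0000, -0.0845)
O2 = (0.3432·cos120.0°, 0.3432·sin120.0°, -0.1000) = (-0.1716, 0.2972, -0.1000)
φ3=240.0°: virtual centre (-0.1350, -0.2338, -0.1732), radius l
subtract pairs → two planes through P
linear system: -1.0457x+0.5944y = -0.0027−-0.0310z; -0.9725x+-0.4677y = -0.0276−-0.1774z
det = 1.0672;  x = 0.0166+-0.1124z,  y = 0.0246+-0.1456z
quadratic in z: (1.0338)z²+(0.2371)z+(-0.0402)=0, √Δ=0.4719 → z ∈ {-0.3429, 0.1135}; z = -0.3429 (taking z<0)
x = 0.0551, y = 0.0745

(0.0551, 0.0745, -0.3429)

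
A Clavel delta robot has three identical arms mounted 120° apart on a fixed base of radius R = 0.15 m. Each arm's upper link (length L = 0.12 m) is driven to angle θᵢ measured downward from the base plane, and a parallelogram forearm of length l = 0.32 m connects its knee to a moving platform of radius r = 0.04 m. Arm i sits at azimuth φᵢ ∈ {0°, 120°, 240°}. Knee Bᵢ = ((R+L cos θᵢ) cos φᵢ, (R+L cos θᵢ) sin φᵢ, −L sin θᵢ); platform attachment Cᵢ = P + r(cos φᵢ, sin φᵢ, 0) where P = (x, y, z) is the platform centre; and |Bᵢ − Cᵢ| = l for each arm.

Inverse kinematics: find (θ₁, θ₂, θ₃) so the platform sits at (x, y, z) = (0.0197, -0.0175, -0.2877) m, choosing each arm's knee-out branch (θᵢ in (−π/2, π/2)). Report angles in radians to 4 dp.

θ₁ = 0.3488, θ₂ = 0.6109, θ₃ = 0.4362

rotate P by −φ1: (0.0197, -0.0175, -0.2877)
  A cos θ + B sin θ = C:  0.0903·cos θ + -0.2877·sin θ = -0.0135
  θ1 = atan2(B,A) + arccos(C/0.3015) = 0.3488
φ2=120.0° → target in arm frame (-0.0250, -0.0083)
  A cos θ + B sin θ = C:  0.1350·cos θ + -0.2877·sin θ = -0.0544
  √(A²+B²)=0.3178;  θ2 = -1.1320+1.7430 ≈ 0.6109
φ3=240.0° → target in arm frame (0.0053, 0.0258)
  A cos θ + B sin θ = C:  0.1047·cos θ + -0.2877·sin θ = -0.0267
  θ3 = atan2(B,A) + arccos(C/0.3062) = 0.4362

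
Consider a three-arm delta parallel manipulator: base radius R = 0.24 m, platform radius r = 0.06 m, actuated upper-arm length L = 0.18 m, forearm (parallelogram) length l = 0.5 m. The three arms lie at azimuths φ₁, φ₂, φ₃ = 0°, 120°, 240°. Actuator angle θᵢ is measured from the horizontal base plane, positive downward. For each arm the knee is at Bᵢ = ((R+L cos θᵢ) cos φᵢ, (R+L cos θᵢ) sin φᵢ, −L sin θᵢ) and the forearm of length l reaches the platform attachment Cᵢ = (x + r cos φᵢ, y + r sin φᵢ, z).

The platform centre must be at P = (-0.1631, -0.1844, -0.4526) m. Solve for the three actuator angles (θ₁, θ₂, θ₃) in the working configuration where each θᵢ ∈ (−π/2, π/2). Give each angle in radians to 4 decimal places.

rotate P by −φ1: (-0.1631, -0.1844, -0.4526)
  e−x'=0.3431;  (l²−L²−(e−x')²−y'²−z²)/2L = -0.3860
  θ1 = atan2(B,A) + arccos(C/0.5679) = 1.3960
arm 2 (φ=120.0°): x'=-0.0781, y'=0.2334
  A cos θ + B sin θ = C:  0.2581·cos θ + -0.4526·sin θ = -0.3011
  γ=atan2(-0.4526,0.2581)=-1.0525;  ψ=arccos(-0.5778)=2.1868;  θ2=γ+ψ≈1.1344
arm 3 (φ=240.0°): x'=0.2412, y'=-0.0490
  e−x'=-0.0612;  (l²−L²−(e−x')²−y'²−z²)/2L = 0.0183
  γ=atan2(-0.4526,-0.0612)=-1.7053;  ψ=arccos(0.0401)=1.5307;  θ3=γ+ψ≈-0.1746

θ₁ = 1.3960, θ₂ = 1.1344, θ₃ = -0.1746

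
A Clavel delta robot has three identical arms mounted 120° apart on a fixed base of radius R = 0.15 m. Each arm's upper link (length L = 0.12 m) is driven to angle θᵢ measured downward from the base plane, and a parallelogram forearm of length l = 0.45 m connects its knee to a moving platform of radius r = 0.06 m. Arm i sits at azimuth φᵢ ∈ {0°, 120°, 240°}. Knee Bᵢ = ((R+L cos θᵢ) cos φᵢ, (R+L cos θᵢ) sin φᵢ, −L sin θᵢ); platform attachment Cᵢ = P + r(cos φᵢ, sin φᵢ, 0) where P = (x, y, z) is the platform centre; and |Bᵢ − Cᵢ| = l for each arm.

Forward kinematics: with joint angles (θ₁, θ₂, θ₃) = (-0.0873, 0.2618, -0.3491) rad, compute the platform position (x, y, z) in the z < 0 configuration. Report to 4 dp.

arm 1 at φ=0.0°: (R−r)+L cos θ1 = 0.2095;  S1 = (0.2095, 0.0000, 0.0105)
φ2=120.0°: virtual centre (-0.1030, 0.1783, -0.0311), radius l
S3 = (0.2028·cos240.0°, 0.2028·sin240.0°, 0.0410) = (-0.1014, -0.1756, 0.0410)
|S₂|²−|S₁|² = -0.0007;  |S₃|²−|S₁|² = -0.0012
plane₁₂: -0.6250x+0.3566y+-0.0830z = -0.0007
Cramer: x(z) = 0.0015-0.0167z;  y(z) = 0.0008+0.2037z
sphere 1 gives Az²+Bz+C=0 with A=1.0418, B=-0.0137, C=-0.1591;  B²−4AC=0.6632;  roots -0.3843, 0.3974;  negative root z = -0.3843
x = 0.0079, y = -0.0775

(0.0079, -0.0775, -0.3843)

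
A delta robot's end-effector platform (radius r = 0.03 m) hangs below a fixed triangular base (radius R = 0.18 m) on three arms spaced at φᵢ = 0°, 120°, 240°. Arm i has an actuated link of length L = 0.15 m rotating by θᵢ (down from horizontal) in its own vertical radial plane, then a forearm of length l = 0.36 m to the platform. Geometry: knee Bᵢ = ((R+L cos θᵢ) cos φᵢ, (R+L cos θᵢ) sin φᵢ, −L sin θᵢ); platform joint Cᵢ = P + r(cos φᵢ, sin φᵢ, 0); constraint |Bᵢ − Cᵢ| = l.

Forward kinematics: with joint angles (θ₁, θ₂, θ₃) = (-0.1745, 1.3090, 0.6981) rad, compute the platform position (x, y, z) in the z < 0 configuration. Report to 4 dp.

arm 1 at φ=0.0°: e+L cos θ1 = 0.2977;  centre 1 = (0.2977, 0.0000, 0.0260)
arm 2 at φ=120.0°: e+L cos θ2 = 0.1888;  centre 2 = (-0.0944, 0.1635, -0.1449)
arm 3 at φ=240.0°: e+L cos θ3 = 0.2649;  centre 3 = (-0.1325, -0.2294, -0.0964)
subtract pairs → two planes through P
[-0.7843 0.3271 -0.3419]·P = -0.0327;  [-0.8604 -0.4588 -0.2449]·P = -0.0098
det = 0.6412;  x = 0.0284+-0.3695z,  y = -0.0318+0.1591z
quadratic in z: (1.1619)z²+(0.1368)z+(-0.0554)=0, √Δ=0.5254 → z ∈ {-0.2850, 0.1672}; z = -0.2850 (taking z<0)
x = 0.1337, y = -0.0772

(0.1337, -0.0772, -0.2850)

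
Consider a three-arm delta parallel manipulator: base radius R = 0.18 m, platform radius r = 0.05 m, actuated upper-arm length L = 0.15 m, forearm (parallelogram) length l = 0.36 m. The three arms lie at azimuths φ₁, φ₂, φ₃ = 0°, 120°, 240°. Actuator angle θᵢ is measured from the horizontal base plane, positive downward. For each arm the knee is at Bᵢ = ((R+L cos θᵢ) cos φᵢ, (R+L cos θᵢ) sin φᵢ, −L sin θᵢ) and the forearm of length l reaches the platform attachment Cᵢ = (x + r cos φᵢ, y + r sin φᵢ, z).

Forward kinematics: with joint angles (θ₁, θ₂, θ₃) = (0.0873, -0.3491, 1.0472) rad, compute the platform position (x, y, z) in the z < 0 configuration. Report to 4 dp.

S1 = (0.2794·cos0.0°, 0.2794·sin0.0°, -0.0131) = (0.2794, 0.0000, -0.0131)
φ2=120.0°: virtual centre (-0.1355, 0.2347, 0.0513), radius l
φ3=240.0°: virtual centre (-0.1025, -0.1775, -0.1299), radius l
eliminate P² terms by subtracting sphere 1 from 2 and 3
linear system: -0.8298x+0.4693y = -0.0022−0.1288z; -0.7639x+-0.3551y = -0.0194−-0.2337z
Cramer: x(z) = 0.0151-0.0979z;  y(z) = 0.0220-0.4475z
into |P−S₁|² = l²: 1.2098z² + 0.0582z + -0.0591 = 0;  Δ = 0.2893;  z = -0.2463 or 0.1982 → z<0 root = -0.2463
x = 0.0392, y = 0.1322

(0.0392, 0.1322, -0.2463)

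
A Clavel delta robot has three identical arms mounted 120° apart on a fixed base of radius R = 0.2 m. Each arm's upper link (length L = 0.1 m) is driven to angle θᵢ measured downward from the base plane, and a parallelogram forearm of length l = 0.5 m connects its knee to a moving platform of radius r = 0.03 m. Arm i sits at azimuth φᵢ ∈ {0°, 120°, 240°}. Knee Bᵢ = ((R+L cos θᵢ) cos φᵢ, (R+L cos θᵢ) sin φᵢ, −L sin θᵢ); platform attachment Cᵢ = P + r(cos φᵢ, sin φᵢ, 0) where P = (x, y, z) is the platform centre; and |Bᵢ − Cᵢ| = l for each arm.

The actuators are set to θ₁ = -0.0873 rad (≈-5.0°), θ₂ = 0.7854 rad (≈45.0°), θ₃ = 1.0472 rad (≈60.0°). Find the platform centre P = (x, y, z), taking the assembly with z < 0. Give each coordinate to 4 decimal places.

φ1=0.0°: virtual centre (0.2696, 0.0000, 0.0087), radius l
S2 = (0.2407·cos120.0°, 0.2407·sin120.0°, -0.0707) = (-0.1204, 0.2085, -0.0707)
φ3=240.0°: virtual centre (-0.1100, -0.1905, -0.0866), radius l
|S₂|²−|S₁|² = -0.0098;  |S₃|²−|S₁|² = -0.0169
plane₁₂: -0.7799x+0.4169y+-0.1589z = -0.0098
det = 0.6137;  x = 0.0176+-0.2281z,  y = 0.0093+-0.0458z
quadratic in z: (1.0541)z²+(0.0967)z+(-0.1863)=0, √Δ=0.8916 → z ∈ {-0.4688, 0.3770}; z = -0.4688 (taking z<0)
x = 0.1245, y = 0.0307

(0.1245, 0.0307, -0.4688)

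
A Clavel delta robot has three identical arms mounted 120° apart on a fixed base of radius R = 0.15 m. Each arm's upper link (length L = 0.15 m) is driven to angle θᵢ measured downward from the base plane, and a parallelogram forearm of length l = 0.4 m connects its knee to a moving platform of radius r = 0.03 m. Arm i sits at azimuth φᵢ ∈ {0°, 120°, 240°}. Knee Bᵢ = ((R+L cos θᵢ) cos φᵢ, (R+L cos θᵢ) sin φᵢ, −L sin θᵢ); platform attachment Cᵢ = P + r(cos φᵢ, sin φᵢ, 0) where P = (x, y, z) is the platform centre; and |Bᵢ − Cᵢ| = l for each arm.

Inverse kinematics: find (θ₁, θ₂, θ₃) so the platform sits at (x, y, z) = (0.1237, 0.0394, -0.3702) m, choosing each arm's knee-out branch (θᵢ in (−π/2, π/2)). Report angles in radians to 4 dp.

arm 1 (φ=0.0°): x'=0.1237, y'=0.0394
  A=-0.0037, B=-0.3702, C=(l²−L²−A²−y'²−z²)/(2L)=-0.0037
  θ1 = atan2(B,A) + arccos(C/0.3702) = 0.0000
arm 2 (φ=120.0°): x'=-0.0277, y'=-0.1268
  e−x'=0.1477;  (l²−L²−(e−x')²−y'²−z²)/2L = -0.1249
  γ=atan2(-0.3702,0.1477)=-1.1911;  ψ=arccos(-0.3132)=1.8894;  θ2=γ+ψ≈0.6983
rotate P by −φ3: (-0.0960, 0.0874, -0.3702)
  e−x'=0.2160;  (l²−L²−(e−x')²−y'²−z²)/2L = -0.1795
  √(A²+B²)=0.4286;  θ3 = -1.0427+2.0028 ≈ 0.9601

θ₁ = 0.0000, θ₂ = 0.6983, θ₃ = 0.9601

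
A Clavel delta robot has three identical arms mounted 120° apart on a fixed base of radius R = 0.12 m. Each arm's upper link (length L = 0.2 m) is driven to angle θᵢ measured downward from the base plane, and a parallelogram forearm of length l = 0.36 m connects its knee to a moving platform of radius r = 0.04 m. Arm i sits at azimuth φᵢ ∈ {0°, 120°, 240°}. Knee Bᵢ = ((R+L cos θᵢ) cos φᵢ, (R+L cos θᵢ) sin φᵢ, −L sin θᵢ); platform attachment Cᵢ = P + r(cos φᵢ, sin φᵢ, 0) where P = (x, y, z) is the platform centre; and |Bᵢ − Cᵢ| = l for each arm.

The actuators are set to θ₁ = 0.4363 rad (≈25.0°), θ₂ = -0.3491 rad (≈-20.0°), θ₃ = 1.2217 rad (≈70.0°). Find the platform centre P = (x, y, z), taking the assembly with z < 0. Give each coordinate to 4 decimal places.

(0.0243, 0.2113, -0.2543)

O1 = (0.2613·cos0.0°, 0.2613·sin0.0°, -0.0845) = (0.2613, 0.0000, -0.0845)
O2 = (0.2679·cos120.0°, 0.2679·sin120.0°, 0.0684) = (-0.1340, 0.2320, 0.0684)
arm 3 at φ=240.0°: ρ3 = 0.1484;  O3 = (-0.0742, -0.1285, -0.1879)
|O₂|²−|O₁|² = 0.0011;  |O₃|²−|O₁|² = -0.0181
[-0.7905 0.4641 0.3059]·P = 0.0011;  [-0.6709 -0.2571 -0.2068]·P = -0.0181
det = 0.5146;  x = 0.0158+-0.0338z,  y = 0.0291+-0.7166z
into |P−O₁|² = l²: 1.5146z² + 0.1439z + -0.0613 = 0;  Δ = 0.3923;  z = -0.2543 or 0.1593 → z<0 root = -0.2543
x = 0.0243, y = 0.2113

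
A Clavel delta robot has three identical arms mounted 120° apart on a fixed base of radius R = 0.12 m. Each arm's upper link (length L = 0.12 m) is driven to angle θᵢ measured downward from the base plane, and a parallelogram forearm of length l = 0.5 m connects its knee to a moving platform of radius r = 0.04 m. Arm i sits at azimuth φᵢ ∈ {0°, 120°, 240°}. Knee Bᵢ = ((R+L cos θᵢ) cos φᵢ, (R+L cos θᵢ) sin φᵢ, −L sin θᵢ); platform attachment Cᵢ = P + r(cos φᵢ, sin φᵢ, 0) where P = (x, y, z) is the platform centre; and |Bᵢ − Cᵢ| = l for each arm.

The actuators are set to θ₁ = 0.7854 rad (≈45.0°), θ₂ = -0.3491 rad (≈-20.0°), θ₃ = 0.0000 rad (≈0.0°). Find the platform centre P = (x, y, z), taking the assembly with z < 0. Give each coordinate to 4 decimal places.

(-0.1855, 0.0531, -0.4376)

φ1=0.0°: virtual centre (0.1649, 0.0000, -0.0849), radius l
arm 2 at φ=120.0°: (R−r)+L cos θ2 = 0.1928;  S2 = (-0.0964, 0.1669, 0.0410)
φ3=240.0°: virtual centre (-0.1000, -0.1732, 0.0000), radius l
subtract pairs → two planes through P
plane₁₂: -0.5225x+0.3339y+0.2518z = 0.0045
det = 0.3578;  x = -0.0096+0.4021z,  y = -0.0016+-0.1250z
quadratic in z: (1.1773)z²+(0.0298)z+(-0.2124)=0, √Δ=1.0005 → z ∈ {-0.4376, 0.4122}; z = -0.4376 (taking z<0)
x = -0.1855, y = 0.0531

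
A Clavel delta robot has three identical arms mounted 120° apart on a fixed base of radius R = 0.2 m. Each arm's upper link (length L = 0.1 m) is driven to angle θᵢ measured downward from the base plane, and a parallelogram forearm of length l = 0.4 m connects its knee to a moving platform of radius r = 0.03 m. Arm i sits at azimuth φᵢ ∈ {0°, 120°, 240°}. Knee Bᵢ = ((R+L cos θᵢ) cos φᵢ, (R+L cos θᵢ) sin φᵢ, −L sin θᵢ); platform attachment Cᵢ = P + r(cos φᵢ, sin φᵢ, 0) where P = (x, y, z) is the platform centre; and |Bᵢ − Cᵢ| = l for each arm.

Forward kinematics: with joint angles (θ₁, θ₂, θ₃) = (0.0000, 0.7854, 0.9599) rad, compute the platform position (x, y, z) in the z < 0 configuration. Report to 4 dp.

S1 = (0.2700·cos0.0°, 0.2700·sin0.0°, 0.0000) = (0.2700, 0.0000, 0.0000)
S2 = (0.2407·cos120.0°, 0.2407·sin120.0°, -0.0707) = (-0.1204, 0.2085, -0.0707)
S3 = (0.2274·cos240.0°, 0.2274·sin240.0°, -0.0819) = (-0.1137, -0.1969, -0.0819)
subtract pairs → two planes through P
plane₁₂: -0.7807x+0.4169y+-0.1414z = -0.0100
Cramer: x(z) = 0.0159-0.1976z;  y(z) = 0.0059-0.0309z
sphere 1 gives Az²+Bz+C=0 with A=1.0400, B=0.1001, C=-0.0954;  B²−4AC=0.4069;  roots -0.3548, 0.2585;  negative root z = -0.3548
x = 0.0860, y = 0.0168

(0.0860, 0.0168, -0.3548)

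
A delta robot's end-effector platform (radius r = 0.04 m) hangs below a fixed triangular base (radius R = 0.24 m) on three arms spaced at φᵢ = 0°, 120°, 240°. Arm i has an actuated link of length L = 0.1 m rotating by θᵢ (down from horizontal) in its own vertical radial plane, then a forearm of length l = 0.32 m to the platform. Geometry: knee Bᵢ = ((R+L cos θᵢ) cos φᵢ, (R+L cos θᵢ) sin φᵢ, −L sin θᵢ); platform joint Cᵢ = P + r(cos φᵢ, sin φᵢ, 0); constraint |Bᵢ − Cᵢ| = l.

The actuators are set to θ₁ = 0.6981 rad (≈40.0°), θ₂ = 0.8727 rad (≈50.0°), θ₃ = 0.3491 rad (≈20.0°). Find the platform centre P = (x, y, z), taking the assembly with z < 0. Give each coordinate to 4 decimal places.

(-0.0048, -0.0309, -0.2135)

arm 1 at φ=0.0°: e+L cos θ1 = 0.2766;  O1 = (0.2766, 0.0000, -0.0643)
O2 = (0.2643·cos120.0°, 0.2643·sin120.0°, -0.0766) = (-0.1321, 0.2289, -0.0766)
O3 = (0.2940·cos240.0°, 0.2940·sin240.0°, -0.0342) = (-0.1470, -0.2546, -0.0342)
subtract pairs → two planes through P
[-0.8175 0.4577 -0.0247]·P = -0.0049;  [-0.8472 -0.5092 0.0601]·P = 0.0069
Cramer: x(z) = -0.0008+0.0186z;  y(z) = -0.0123+0.0871z
sphere 1 gives Az²+Bz+C=0 with A=1.0079, B=0.1161, C=-0.0211;  B²−4AC=0.0987;  roots -0.2135, 0.0983;  negative root z = -0.2135
x = -0.0048, y = -0.0309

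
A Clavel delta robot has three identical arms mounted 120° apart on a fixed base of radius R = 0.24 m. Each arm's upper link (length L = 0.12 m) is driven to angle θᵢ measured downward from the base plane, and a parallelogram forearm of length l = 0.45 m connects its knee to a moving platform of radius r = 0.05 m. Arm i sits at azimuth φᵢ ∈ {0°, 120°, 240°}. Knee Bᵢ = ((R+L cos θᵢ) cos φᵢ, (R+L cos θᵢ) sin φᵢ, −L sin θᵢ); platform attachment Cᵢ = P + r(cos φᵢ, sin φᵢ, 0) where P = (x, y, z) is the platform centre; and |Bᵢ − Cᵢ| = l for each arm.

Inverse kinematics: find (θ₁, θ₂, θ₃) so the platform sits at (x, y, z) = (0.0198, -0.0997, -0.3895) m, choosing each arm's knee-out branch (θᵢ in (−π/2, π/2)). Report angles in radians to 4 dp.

rotate P by −φ1: (0.0198, -0.0997, -0.3895)
  A=0.1702, B=-0.3895, C=(l²−L²−A²−y'²−z²)/(2L)=-0.0105
  γ=atan2(-0.3895,0.1702)=-1.1588;  ψ=arccos(-0.0247)=1.5955;  θ1=γ+ψ≈0.4367
φ2=120.0° → target in arm frame (-0.0962, 0.0327)
  A=0.2862, B=-0.3895, C=(l²−L²−A²−y'²−z²)/(2L)=-0.1942
  θ2 = atan2(B,A) + arccos(C/0.4834) = 1.0473
φ3=240.0° → target in arm frame (0.0764, 0.0670)
  A=0.1136, B=-0.3895, C=(l²−L²−A²−y'²−z²)/(2L)=0.0792
  √(A²+B²)=0.4057;  θ3 = -1.2871+1.3743 ≈ 0.0872

θ₁ = 0.4367, θ₂ = 1.0473, θ₃ = 0.0872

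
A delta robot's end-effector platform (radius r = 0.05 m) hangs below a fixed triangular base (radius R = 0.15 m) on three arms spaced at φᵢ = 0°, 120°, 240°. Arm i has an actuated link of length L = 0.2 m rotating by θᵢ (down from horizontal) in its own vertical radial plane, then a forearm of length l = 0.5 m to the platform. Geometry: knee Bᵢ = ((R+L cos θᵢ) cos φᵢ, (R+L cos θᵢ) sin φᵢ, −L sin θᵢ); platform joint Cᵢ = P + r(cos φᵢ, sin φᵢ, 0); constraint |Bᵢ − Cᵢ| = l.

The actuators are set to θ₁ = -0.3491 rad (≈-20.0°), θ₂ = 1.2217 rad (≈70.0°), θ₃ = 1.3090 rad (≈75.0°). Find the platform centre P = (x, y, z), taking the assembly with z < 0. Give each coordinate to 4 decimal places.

(0.3369, 0.0242, -0.4286)

arm 1 at φ=0.0°: ρ1 = 0.2879;  S1 = (0.2879, 0.0000, 0.0684)
φ2=120.0°: virtual centre (-0.0842, 0.1458, -0.1879), radius l
S3 = (0.1518·cos240.0°, 0.1518·sin240.0°, -0.1932) = (-0.0759, -0.1314, -0.1932)
|S₂|²−|S₁|² = -0.0239;  |S₃|²−|S₁|² = -0.0272
plane₁₂: -0.7443x+0.2917y+-0.5127z = -0.0239
Cramer: x(z) = 0.0349-0.7046z;  y(z) = 0.0071-0.0401z
quadratic in z: (1.4980)z²+(0.2192)z+(-0.1812)=0, √Δ=1.0649 → z ∈ {-0.4286, 0.2823}; z = -0.4286 (taking z<0)
x = 0.3369, y = 0.0242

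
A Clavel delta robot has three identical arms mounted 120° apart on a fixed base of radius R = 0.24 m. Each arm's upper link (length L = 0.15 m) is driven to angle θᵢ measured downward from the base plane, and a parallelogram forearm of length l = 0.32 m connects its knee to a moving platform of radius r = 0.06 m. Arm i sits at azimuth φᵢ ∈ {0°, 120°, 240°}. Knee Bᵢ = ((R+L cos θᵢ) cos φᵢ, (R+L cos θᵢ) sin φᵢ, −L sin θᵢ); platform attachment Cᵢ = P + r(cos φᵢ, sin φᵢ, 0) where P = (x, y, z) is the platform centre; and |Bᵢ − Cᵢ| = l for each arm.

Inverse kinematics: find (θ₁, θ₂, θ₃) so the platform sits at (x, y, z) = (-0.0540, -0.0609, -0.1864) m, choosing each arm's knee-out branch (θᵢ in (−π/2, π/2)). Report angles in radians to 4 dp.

θ₁ = 1.0470, θ₂ = 0.8723, θ₃ = -0.0873

rotate P by −φ1: (-0.0540, -0.0609, -0.1864)
  e−x'=0.2340;  (l²−L²−(e−x')²−y'²−z²)/2L = -0.0444
  √(A²+B²)=0.2992;  θ1 = -0.6727+1.7196 ≈ 1.0470
rotate P by −φ2: (-0.0257, 0.0772, -0.1864)
  A cos θ + B sin θ = C:  0.2057·cos θ + -0.1864·sin θ = -0.0105
  √(A²+B²)=0.2776;  θ2 = -0.7361+1.6085 ≈ 0.8723
φ3=240.0° → target in arm frame (0.0797, -0.0163)
  A cos θ + B sin θ = C:  0.1003·cos θ + -0.1864·sin θ = 0.1161
  √(A²+B²)=0.2117;  θ3 = -1.0773+0.9900 ≈ -0.0873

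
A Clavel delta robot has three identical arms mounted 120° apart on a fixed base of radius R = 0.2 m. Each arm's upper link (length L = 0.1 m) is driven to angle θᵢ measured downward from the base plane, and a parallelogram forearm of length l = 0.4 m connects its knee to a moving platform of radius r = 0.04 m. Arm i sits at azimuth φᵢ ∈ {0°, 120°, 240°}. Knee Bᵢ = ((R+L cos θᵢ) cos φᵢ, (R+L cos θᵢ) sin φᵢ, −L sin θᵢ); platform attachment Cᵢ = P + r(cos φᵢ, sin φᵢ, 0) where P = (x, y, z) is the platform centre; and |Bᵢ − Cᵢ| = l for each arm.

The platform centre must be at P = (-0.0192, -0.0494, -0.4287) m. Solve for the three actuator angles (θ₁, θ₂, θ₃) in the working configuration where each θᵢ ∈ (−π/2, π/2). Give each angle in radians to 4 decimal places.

arm 1 (φ=0.0°): x'=-0.0192, y'=-0.0494
  A cos θ + B sin θ = C:  0.1792·cos θ + -0.4287·sin θ = -0.3417
  γ=atan2(-0.4287,0.1792)=-1.1749;  ψ=arccos(-0.7354)=2.3970;  θ1=γ+ψ≈1.2221
rotate P by −φ2: (-0.0332, 0.0413, -0.4287)
  A=0.1932, B=-0.4287, C=(l²−L²−A²−y'²−z²)/(2L)=-0.3641
  γ=atan2(-0.4287,0.1932)=-1.1474;  ψ=arccos(-0.7742)=2.4563;  θ2=γ+ψ≈1.3089
φ3=240.0° → target in arm frame (0.0524, 0.0081)
  A=0.1076, B=-0.4287, C=(l²−L²−A²−y'²−z²)/(2L)=-0.2272
  γ=atan2(-0.4287,0.1076)=-1.3248;  ψ=arccos(-0.5139)=2.1105;  θ3=γ+ψ≈0.7857

θ₁ = 1.2221, θ₂ = 1.3089, θ₃ = 0.7857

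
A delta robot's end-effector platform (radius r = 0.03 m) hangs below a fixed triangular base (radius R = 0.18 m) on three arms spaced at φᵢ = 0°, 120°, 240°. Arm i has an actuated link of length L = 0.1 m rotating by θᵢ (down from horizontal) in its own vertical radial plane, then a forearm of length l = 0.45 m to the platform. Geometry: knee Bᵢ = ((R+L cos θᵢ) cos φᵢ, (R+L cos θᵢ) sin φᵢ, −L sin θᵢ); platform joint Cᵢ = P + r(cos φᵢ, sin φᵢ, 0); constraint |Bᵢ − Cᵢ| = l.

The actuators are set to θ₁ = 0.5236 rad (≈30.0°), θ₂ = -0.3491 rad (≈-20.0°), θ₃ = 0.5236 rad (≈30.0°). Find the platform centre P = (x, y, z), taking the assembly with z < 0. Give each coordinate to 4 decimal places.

centre 1 = (0.2366·cos0.0°, 0.2366·sin0.0°, -0.0500) = (0.2366, 0.0000, -0.0500)
arm 2 at φ=120.0°: ρ2 = 0.2440;  centre 2 = (-0.1220, 0.2113, 0.0342)
φ3=240.0°: virtual centre (-0.1183, -0.2049, -0.0500), radius l
|centre ₂|²−|centre ₁|² = 0.0022;  |centre ₃|²−|centre ₁|² = 0.0000
[-0.7172 0.4226 0.1684]·P = 0.0022;  [-0.7098 -0.4098 0.0000]·P = 0.0000
det = 0.5938;  x = -0.0015+0.1162z,  y = 0.0026+-0.2013z
sphere 1 gives Az²+Bz+C=0 with A=1.0540, B=0.0436, C=-0.1433;  B²−4AC=0.6060;  roots -0.3900, 0.3486;  negative root z = -0.3900
x = -0.0468, y = 0.0811

(-0.0468, 0.0811, -0.3900)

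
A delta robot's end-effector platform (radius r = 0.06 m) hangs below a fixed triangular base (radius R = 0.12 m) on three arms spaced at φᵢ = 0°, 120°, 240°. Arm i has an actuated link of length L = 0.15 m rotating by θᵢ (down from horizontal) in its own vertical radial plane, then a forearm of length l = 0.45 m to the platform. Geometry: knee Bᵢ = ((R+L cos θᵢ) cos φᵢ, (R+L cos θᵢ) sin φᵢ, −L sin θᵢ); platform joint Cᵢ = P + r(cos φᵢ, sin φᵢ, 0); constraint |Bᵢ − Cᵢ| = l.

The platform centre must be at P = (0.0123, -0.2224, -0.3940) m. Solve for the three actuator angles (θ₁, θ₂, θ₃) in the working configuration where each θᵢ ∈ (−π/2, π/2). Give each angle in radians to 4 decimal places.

arm 1 (φ=0.0°): x'=0.0123, y'=-0.2224
  A=0.0477, B=-0.3940, C=(l²−L²−A²−y'²−z²)/(2L)=-0.0899
  γ=atan2(-0.3940,0.0477)=-1.4503;  ψ=arccos(-0.2265)=1.7993;  θ1=γ+ψ≈0.3490
arm 2 (φ=120.0°): x'=-0.1988, y'=0.1005
  e−x'=0.2588;  (l²−L²−(e−x')²−y'²−z²)/2L = -0.1743
  γ=atan2(-0.3940,0.2588)=-0.9897;  ψ=arccos(-0.3698)=1.9496;  θ2=γ+ψ≈0.9599
φ3=240.0° → target in arm frame (0.1865, 0.1219)
  e−x'=-0.1265;  (l²−L²−(e−x')²−y'²−z²)/2L = -0.0202
  γ=atan2(-0.3940,-0.1265)=-1.8814;  ψ=arccos(-0.0489)=1.6197;  θ3=γ+ψ≈-0.2616

θ₁ = 0.3490, θ₂ = 0.9599, θ₃ = -0.2616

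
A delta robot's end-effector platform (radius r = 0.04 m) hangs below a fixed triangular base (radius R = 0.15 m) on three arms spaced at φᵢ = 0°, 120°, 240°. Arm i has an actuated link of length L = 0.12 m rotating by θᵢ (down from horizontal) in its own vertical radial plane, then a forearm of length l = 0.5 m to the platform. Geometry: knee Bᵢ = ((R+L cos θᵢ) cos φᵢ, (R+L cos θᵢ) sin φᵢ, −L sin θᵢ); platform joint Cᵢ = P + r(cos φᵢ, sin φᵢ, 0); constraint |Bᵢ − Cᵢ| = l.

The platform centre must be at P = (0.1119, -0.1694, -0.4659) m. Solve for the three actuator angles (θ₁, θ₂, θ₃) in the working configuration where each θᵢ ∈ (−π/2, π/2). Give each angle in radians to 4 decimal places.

θ₁ = 0.0869, θ₂ = 1.2213, θ₃ = 0.1741

rotate P by −φ1: (0.1119, -0.1694, -0.4659)
  e−x'=-0.0019;  (l²−L²−(e−x')²−y'²−z²)/2L = -0.0423
  √(A²+B²)=0.4659;  θ1 = -1.5749+1.6618 ≈ 0.0869
φ2=120.0° → target in arm frame (-0.2027, -0.0122)
  e−x'=0.3127;  (l²−L²−(e−x')²−y'²−z²)/2L = -0.3307
  γ=atan2(-0.4659,0.3127)=-0.9797;  ψ=arccos(-0.5894)=2.2011;  θ2=γ+ψ≈1.2213
arm 3 (φ=240.0°): x'=0.0908, y'=0.1816
  A=0.0192, B=-0.4659, C=(l²−L²−A²−y'²−z²)/(2L)=-0.0617
  θ3 = atan2(B,A) + arccos(C/0.4663) = 0.1741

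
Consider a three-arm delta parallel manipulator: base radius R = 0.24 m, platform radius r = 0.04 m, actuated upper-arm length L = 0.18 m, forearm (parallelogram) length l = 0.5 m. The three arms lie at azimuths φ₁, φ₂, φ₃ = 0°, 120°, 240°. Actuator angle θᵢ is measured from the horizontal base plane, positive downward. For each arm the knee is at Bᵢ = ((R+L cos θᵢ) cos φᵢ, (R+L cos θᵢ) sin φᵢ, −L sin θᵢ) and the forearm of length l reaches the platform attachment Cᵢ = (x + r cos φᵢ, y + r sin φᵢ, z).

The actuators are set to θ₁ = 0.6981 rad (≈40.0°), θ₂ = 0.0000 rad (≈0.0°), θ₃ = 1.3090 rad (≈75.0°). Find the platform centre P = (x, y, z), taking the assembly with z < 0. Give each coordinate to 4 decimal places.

(0.0067, 0.1904, -0.4383)

O1 = (0.3379·cos0.0°, 0.3379·sin0.0°, -0.1157) = (0.3379, 0.0000, -0.1157)
arm 2 at φ=120.0°: (R−r)+L cos θ2 = 0.3800;  O2 = (-0.1900, 0.3291, 0.0000)
O3 = (0.2466·cos240.0°, 0.2466·sin240.0°, -0.1739) = (-0.1233, -0.2136, -0.1739)
subtract pairs → two planes through P
[-1.0558 0.6582 0.2314]·P = 0.0168;  [-0.9224 -0.4271 -0.1163]·P = -0.0365
Cramer: x(z) = 0.0159+0.0210z;  y(z) = 0.0511-0.3178z
quadratic in z: (1.1015)z²+(0.1853)z+(-0.1303)=0, √Δ=0.7801 → z ∈ {-0.4383, 0.2700}; z = -0.4383 (taking z<0)
x = 0.0067, y = 0.1904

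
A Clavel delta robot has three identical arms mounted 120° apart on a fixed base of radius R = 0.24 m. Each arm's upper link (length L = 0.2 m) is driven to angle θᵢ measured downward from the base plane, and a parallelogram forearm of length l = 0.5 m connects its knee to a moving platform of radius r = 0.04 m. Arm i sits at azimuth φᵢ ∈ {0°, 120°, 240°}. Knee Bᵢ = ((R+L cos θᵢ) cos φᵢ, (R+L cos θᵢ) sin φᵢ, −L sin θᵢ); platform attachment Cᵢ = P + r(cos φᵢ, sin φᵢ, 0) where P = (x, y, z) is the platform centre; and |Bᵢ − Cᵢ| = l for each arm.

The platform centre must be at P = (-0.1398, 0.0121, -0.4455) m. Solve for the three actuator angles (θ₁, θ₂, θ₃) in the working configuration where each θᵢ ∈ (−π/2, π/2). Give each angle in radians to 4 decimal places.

φ1=0.0° → target in arm frame (-0.1398, 0.0121)
  A cos θ + B sin θ = C:  0.3398·cos θ + -0.4455·sin θ = -0.2602
  γ=atan2(-0.4455,0.3398)=-0.9192;  ψ=arccos(-0.4644)=2.0538;  θ1=γ+ψ≈1.1346
φ2=120.0° → target in arm frame (0.0804, 0.1150)
  A cos θ + B sin θ = C:  0.1196·cos θ + -0.4455·sin θ = -0.0400
  √(A²+B²)=0.4613;  θ2 = -1.3085+1.6577 ≈ 0.3492
rotate P by −φ3: (0.0594, -0.1271, -0.4455)
  e−x'=0.1406;  (l²−L²−(e−x')²−y'²−z²)/2L = -0.0610
  √(A²+B²)=0.4672;  θ3 = -1.2651+1.7017 ≈ 0.4366

θ₁ = 1.1346, θ₂ = 0.3492, θ₃ = 0.4366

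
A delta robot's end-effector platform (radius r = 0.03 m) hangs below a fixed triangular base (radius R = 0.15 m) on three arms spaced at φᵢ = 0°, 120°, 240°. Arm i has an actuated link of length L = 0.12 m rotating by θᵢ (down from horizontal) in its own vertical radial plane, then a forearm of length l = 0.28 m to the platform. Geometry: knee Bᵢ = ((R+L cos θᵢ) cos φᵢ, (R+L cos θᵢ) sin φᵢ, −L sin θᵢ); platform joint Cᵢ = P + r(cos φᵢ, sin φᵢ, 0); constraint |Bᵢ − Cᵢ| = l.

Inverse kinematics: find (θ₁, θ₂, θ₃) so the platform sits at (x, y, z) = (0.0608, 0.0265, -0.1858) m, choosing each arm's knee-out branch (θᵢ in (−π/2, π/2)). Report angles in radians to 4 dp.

φ1=0.0° → target in arm frame (0.0608, 0.0265)
  A cos θ + B sin θ = C:  0.0592·cos θ + -0.1858·sin θ = 0.1053
  θ1 = atan2(B,A) + arccos(C/0.1950) = -0.2620
φ2=120.0° → target in arm frame (-0.0075, -0.0659)
  A cos θ + B sin θ = C:  0.1275·cos θ + -0.1858·sin θ = 0.0370
  γ=atan2(-0.1858,0.1275)=-0.9696;  ψ=arccos(0.1644)=1.4056;  θ2=γ+ψ≈0.4361
arm 3 (φ=240.0°): x'=-0.0533, y'=0.0394
  A cos θ + B sin θ = C:  0.1733·cos θ + -0.1858·sin θ = -0.0089
  θ3 = atan2(B,A) + arccos(C/0.2541) = 0.7856

θ₁ = -0.2620, θ₂ = 0.4361, θ₃ = 0.7856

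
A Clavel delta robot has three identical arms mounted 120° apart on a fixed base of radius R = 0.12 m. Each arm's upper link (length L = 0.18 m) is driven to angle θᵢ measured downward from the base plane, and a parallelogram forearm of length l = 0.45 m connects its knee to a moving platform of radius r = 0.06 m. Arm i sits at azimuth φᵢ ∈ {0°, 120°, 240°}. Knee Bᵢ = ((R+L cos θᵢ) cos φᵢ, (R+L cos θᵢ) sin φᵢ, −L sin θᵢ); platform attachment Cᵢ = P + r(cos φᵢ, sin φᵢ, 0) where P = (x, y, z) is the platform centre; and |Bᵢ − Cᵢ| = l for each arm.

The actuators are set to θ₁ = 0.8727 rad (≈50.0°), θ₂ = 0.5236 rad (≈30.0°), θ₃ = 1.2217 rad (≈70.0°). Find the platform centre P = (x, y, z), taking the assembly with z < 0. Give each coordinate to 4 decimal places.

arm 1 at φ=0.0°: ρ1 = 0.1757;  O1 = (0.1757, 0.0000, -0.1379)
O2 = (0.2159·cos120.0°, 0.2159·sin120.0°, -0.0900) = (-0.1079, 0.1870, -0.0900)
O3 = (0.1216·cos240.0°, 0.1216·sin240.0°, -0.1691) = (-0.0608, -0.1053, -0.1691)
subtract pairs → two planes through P
linear system: -0.5673x+0.3739y = 0.0048−0.0958z; -0.4730x+-0.2106y = -0.0065−-0.0625z
Cramer: x(z) = 0.0048-0.0108z;  y(z) = 0.0201-0.2726z
sphere 1 gives Az²+Bz+C=0 with A=1.0744, B=0.2685, C=-0.1539;  B²−4AC=0.7333;  roots -0.5235, 0.2736;  negative root z = -0.5235
x = 0.0104, y = 0.1628

(0.0104, 0.1628, -0.5235)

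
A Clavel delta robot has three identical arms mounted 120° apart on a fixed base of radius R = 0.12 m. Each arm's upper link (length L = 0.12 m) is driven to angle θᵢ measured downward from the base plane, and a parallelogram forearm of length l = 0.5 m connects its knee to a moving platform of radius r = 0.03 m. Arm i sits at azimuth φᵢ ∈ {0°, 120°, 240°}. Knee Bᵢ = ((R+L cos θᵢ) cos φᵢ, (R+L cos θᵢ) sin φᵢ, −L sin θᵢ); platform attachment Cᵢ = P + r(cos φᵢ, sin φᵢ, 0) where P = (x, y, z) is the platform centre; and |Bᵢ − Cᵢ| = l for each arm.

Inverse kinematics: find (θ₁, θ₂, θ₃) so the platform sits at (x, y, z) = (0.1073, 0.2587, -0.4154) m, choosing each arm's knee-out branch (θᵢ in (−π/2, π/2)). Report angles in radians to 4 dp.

φ1=0.0° → target in arm frame (0.1073, 0.2587)
  A cos θ + B sin θ = C:  -0.0173·cos θ + -0.4154·sin θ = -0.0174
  √(A²+B²)=0.4158;  θ1 = -1.6124+1.6127 ≈ 0.0003
arm 2 (φ=120.0°): x'=0.1704, y'=-0.2223
  e−x'=-0.0804;  (l²−L²−(e−x')²−y'²−z²)/2L = 0.0299
  √(A²+B²)=0.4231;  θ2 = -1.7620+1.5001 ≈ -0.2619
arm 3 (φ=240.0°): x'=-0.2777, y'=-0.0364
  A cos θ + B sin θ = C:  0.3677·cos θ + -0.4154·sin θ = -0.3062
  θ3 = atan2(B,A) + arccos(C/0.5548) = 1.3092

θ₁ = 0.0003, θ₂ = -0.2619, θ₃ = 1.3092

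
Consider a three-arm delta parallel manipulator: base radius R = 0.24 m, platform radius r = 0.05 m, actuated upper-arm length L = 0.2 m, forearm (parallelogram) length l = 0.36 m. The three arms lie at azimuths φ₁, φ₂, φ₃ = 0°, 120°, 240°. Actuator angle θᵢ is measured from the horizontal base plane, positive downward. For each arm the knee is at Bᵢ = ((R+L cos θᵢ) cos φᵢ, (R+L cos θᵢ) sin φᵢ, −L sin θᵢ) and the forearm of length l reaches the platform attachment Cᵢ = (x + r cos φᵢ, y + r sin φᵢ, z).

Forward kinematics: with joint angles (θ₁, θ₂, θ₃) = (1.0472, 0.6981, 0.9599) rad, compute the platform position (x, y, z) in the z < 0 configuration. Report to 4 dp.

(-0.0328, 0.0326, -0.3293)

centre 1 = (0.2900·cos0.0°, 0.2900·sin0.0°, -0.1732) = (0.2900, 0.0000, -0.1732)
centre 2 = (0.3432·cos120.0°, 0.3432·sin120.0°, -0.1286) = (-0.1716, 0.2972, -0.1286)
φ3=240.0°: virtual centre (-0.1524, -0.2639, -0.1638), radius l
eliminate P² terms by subtracting sphere 1 from 2 and 3
linear system: -0.9232x+0.5945y = 0.0202−0.0893z; -0.8847x+-0.5278y = 0.0056−0.0188z
det = 1.0132;  x = -0.0138+0.0575z,  y = 0.0126+-0.0609z
quadratic in z: (1.0070)z²+(0.3099)z+(-0.0071)=0, √Δ=0.3533 → z ∈ {-0.3293, 0.0215}; z = -0.3293 (taking z<0)
x = -0.0328, y = 0.0326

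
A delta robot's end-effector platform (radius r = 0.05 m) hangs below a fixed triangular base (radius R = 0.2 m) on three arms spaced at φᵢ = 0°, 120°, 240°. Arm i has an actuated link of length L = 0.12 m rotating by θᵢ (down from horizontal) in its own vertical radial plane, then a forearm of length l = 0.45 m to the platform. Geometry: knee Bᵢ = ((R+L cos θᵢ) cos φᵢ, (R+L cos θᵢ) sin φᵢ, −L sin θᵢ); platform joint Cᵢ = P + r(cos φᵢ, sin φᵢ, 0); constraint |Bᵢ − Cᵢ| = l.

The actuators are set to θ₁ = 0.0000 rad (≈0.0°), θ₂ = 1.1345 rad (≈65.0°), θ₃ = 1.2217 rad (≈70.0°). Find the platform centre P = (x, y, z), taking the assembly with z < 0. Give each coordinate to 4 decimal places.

arm 1 at φ=0.0°: e+L cos θ1 = 0.2700;  O1 = (0.2700, 0.0000, 0.0000)
arm 2 at φ=120.0°: e+L cos θ2 = 0.2007;  O2 = (-0.1004, 0.1738, -0.1088)
O3 = (0.1910·cos240.0°, 0.1910·sin240.0°, -0.1128) = (-0.0955, -0.1655, -0.1128)
eliminate P² terms by subtracting sphere 1 from 2 and 3
linear system: -0.7407x+0.3476y = -0.0208−-0.2175z; -0.7310x+-0.3309y = -0.0237−-0.2255z
Cramer: x(z) = 0.0303-0.3012z;  y(z) = 0.0047-0.0161z
quadratic in z: (1.0910)z²+(0.1443)z+(-0.1450)=0, √Δ=0.8085 → z ∈ {-0.4366, 0.3044}; z = -0.4366 (taking z<0)
x = 0.1618, y = 0.0117

(0.1618, 0.0117, -0.4366)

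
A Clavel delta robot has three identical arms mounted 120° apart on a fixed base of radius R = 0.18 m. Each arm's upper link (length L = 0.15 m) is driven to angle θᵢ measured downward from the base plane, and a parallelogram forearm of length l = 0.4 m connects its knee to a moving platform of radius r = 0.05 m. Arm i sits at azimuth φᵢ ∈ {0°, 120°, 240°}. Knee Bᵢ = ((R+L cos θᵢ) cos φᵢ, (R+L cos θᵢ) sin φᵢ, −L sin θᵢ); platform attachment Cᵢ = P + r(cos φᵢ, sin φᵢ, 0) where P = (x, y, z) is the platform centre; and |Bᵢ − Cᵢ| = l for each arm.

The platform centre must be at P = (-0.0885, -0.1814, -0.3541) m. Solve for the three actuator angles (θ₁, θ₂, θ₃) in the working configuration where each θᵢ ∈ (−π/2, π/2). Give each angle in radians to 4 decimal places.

θ₁ = 1.1341, θ₂ = 1.2213, θ₃ = -0.2619

arm 1 (φ=0.0°): x'=-0.0885, y'=-0.1814
  A cos θ + B sin θ = C:  0.2185·cos θ + -0.3541·sin θ = -0.2285
  γ=atan2(-0.3541,0.2185)=-1.0179;  ψ=arccos(-0.5490)=2.1520;  θ1=γ+ψ≈1.1341
arm 2 (φ=120.0°): x'=-0.1128, y'=0.1673
  e−x'=0.2428;  (l²−L²−(e−x')²−y'²−z²)/2L = -0.2496
  √(A²+B²)=0.4294;  θ2 = -0.9697+2.1910 ≈ 1.2213
φ3=240.0° → target in arm frame (0.2013, 0.0141)
  A cos θ + B sin θ = C:  -0.0713·cos θ + -0.3541·sin θ = 0.0228
  γ=atan2(-0.3541,-0.0713)=-1.7696;  ψ=arccos(0.0630)=1.5078;  θ3=γ+ψ≈-0.2619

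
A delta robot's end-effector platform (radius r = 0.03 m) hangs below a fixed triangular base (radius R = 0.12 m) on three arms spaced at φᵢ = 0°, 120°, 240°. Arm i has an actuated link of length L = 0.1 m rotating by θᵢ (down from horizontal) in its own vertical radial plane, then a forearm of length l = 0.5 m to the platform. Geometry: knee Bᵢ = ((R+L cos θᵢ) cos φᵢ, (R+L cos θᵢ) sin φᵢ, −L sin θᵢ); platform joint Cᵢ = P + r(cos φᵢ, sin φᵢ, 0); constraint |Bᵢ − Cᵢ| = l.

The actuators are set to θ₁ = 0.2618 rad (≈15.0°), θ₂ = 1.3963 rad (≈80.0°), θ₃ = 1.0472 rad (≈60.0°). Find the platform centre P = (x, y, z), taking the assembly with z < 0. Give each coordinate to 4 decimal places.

(0.1661, -0.0553, -0.5224)

centre 1 = (0.1866·cos0.0°, 0.1866·sin0.0°, -0.0259) = (0.1866, 0.0000, -0.0259)
centre 2 = (0.1074·cos120.0°, 0.1074·sin120.0°, -0.0985) = (-0.0537, 0.0930, -0.0985)
centre 3 = (0.1400·cos240.0°, 0.1400·sin240.0°, -0.0866) = (-0.0700, -0.1212, -0.0866)
subtract pairs → two planes through P
plane₁₂: -0.4805x+0.1860y+-0.1452z = -0.0143
det = 0.2120;  x = 0.0237+-0.2727z,  y = -0.0155+0.0762z
quadratic in z: (1.0802)z²+(0.1382)z+(-0.2225)=0, √Δ=0.9903 → z ∈ {-0.5224, 0.3944}; z = -0.5224 (taking z<0)
x = 0.1661, y = -0.0553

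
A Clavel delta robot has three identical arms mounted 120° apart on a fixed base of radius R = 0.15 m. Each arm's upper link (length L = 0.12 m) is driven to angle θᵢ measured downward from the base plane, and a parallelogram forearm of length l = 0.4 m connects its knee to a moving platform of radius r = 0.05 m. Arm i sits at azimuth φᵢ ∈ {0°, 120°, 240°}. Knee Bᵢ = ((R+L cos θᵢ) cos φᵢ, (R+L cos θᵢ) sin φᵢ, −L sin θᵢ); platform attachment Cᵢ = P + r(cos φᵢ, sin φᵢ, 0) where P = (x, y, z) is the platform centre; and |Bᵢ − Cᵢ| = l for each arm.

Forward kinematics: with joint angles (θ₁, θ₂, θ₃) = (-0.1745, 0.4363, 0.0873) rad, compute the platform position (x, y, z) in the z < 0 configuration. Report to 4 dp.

(0.0560, -0.0409, -0.3425)

arm 1 at φ=0.0°: (R−r)+L cos θ1 = 0.2182;  centre 1 = (0.2182, 0.0000, 0.0208)
φ2=120.0°: virtual centre (-0.1044, 0.1808, -0.0507), radius l
arm 3 at φ=240.0°: (R−r)+L cos θ3 = 0.2195;  centre 3 = (-0.1098, -0.1901, -0.0105)
subtract pairs → two planes through P
[-0.6451 0.3616 -0.1431]·P = -0.0019;  [-0.6559 -0.3803 -0.0626]·P = 0.0003
det = 0.4825;  x = 0.0013+-0.1597z,  y = -0.0029+0.1108z
into |P−centre ₁|² = l²: 1.0378z² + 0.0270z + -0.1125 = 0;  Δ = 0.4678;  z = -0.3425 or 0.3165 → z<0 root = -0.3425
x = 0.0560, y = -0.0409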